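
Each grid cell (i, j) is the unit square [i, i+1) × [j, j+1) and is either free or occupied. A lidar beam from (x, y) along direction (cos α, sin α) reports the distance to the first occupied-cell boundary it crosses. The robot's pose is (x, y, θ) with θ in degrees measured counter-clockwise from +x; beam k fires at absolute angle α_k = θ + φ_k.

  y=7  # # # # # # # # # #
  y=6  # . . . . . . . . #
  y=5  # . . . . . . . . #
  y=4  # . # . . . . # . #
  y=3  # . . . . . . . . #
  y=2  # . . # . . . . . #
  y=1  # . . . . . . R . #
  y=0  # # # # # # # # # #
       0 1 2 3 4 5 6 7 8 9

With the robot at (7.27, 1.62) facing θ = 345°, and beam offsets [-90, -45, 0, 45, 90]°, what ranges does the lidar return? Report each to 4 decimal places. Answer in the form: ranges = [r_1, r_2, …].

ranges = [0.6419, 0.7159, 1.7910, 1.9976, 2.4640]

beam 1: φ=-90°, α=255°
  d=(-0.2588,-0.9659)  start (7,1)  tX=1.0432 tY=0.6419  stride 1/|dx|=3.8637 1/|dy|=1.0353
    cross y-line → (7,0), t=0.6419 (wall)
  → r_1 = 0.6419
beam 2: φ=-45°, α=300°
  d=(0.5000,-0.8660)  start (7,1)  tX=1.4600 tY=0.7159  stride 1/|dx|=2.0000 1/|dy|=1.1547
    cross y-line → (7,0), t=0.7159 (wall)
  → r_2 = 0.7159
beam 3: φ=0°, α=345°
  d=(0.9659,-0.2588)  start (7,1)  tX=0.7558 tY=2.3955  stride 1/|dx|=1.0353 1/|dy|=3.8637
    cross x-line → (8,1), t=0.7558
    cross x-line → (9,1), t=1.7910 (wall)
  → r_3 = 1.7910
beam 4: φ=45°, α=30°
  d=(0.8660,0.5000)  start (7,1)  tX=0.8429 tY=0.7600  stride 1/|dx|=1.1547 1/|dy|=2.0000
    cross y-line → (7,2), t=0.7600
    cross x-line → (8,2), t=0.8429
    cross x-line → (9,2), t=1.9976 (wall)
  → r_4 = 1.9976
beam 5: φ=90°, α=75°
  d=(0.2588,0.9659)  start (7,1)  tX=2.8205 tY=0.3934  stride 1/|dx|=3.8637 1/|dy|=1.0353
    cross y-line → (7,2), t=0.3934
    cross y-line → (7,3), t=1.4287
    cross y-line → (7,4), t=2.4640 (wall)
  → r_5 = 2.4640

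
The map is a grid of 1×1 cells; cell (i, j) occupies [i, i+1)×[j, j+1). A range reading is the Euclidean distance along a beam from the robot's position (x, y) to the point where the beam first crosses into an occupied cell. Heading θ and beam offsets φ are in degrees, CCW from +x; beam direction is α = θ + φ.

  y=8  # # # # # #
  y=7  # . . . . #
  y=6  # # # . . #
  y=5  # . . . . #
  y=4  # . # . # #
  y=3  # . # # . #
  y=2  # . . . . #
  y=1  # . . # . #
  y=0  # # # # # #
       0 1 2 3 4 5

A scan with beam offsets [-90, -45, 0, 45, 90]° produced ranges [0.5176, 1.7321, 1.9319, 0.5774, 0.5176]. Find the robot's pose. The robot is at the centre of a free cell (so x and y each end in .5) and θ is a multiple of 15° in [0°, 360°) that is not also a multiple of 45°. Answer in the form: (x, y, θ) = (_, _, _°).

(x, y, θ) = (4.5, 3.5, 285°)

Enumerate (i+0.5, j+0.5, θ) over the 21 free cells and 16 admissible headings. For each, cast all 5 beams and compare to the given ranges.
  (4.5, 7.5, 240°): beam 1 = 1.0000 ≠ 0.5176 ✗
  (2.5, 2.5, 300°): beam 1 = 1.7321 ≠ 0.5176 ✗
  (4.5, 3.5, 210°): beam 1 = 0.5774 ≠ 0.5176 ✗
  …
  (4.5, 3.5, 285°): r_1=0.5176, r_2=1.7321, r_3=1.9319, r_4=0.5774, r_5=0.5176 — all match ✓
Unique over the lattice → pose = (4.5, 3.5, 285°).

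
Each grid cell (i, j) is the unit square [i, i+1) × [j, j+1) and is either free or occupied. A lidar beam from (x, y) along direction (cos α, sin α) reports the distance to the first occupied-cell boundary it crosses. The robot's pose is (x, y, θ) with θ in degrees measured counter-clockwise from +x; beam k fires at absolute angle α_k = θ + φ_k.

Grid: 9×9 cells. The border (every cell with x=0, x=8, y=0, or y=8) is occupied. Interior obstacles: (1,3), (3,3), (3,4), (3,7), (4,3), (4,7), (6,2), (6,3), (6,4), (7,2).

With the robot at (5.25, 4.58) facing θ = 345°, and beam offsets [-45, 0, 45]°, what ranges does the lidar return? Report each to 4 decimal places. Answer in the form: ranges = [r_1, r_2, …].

beam 1: φ=-45°, α=300°
  cosα=0.5000 sinα=-0.8660 | (5,4) | tMaxX 1.5000 tMaxY 0.6697 | tΔX 2.0000 tΔY 1.1547
    t=0.6697 [y] (5,3)
    t=1.5000 [x] (6,3) — stop
  → r_1 = 1.5000
beam 2: φ=0°, α=345°
  cosα=0.9659 sinα=-0.2588 | (5,4) | tMaxX 0.7765 tMaxY 2.2409 | tΔX 1.0353 tΔY 3.8637
    t=0.7765 [x] (6,4) — stop
  → r_2 = 0.7765
beam 3: φ=45°, α=30°
  cosα=0.8660 sinα=0.5000 | (5,4) | tMaxX 0.8660 tMaxY 0.8400 | tΔX 1.1547 tΔY 2.0000
    t=0.8400 [y] (5,5)
    t=0.8660 [x] (6,5)
    t=2.0207 [x] (7,5)
    t=2.8400 [y] (7,6)
    t=3.1754 [x] (8,6) — stop
  → r_3 = 3.1754

ranges = [1.5000, 0.7765, 3.1754]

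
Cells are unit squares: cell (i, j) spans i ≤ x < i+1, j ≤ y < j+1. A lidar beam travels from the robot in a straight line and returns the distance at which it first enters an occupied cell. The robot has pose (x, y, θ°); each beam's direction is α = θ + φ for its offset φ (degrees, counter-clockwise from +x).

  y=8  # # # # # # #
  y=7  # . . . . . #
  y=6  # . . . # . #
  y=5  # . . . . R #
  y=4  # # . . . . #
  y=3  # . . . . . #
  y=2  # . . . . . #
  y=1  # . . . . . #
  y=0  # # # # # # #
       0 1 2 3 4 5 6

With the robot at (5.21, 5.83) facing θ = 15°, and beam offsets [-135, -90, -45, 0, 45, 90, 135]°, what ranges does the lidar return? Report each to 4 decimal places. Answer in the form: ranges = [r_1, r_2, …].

ranges = [5.5772, 3.0523, 0.9122, 0.8179, 1.5800, 0.8114, 0.3400]

beam 1: φ=-135°, α=240°
  direction (-0.5000, -0.8660); cell (5,5); t to first gridline: x 0.4200, y 0.9584 (then +2.0000 / +1.1547)
    (4,5) via x @ 0.4200
    (4,4) via y @ 0.9584
    (4,3) via y @ 2.1131
    (3,3) via x @ 2.4200
    (3,2) via y @ 3.2678
    (2,2) via x @ 4.4200
    (2,1) via y @ 4.4225
    (2,0) via y @ 5.5772  # hit
  → r_1 = 5.5772
beam 2: φ=-90°, α=285°
  direction (0.2588, -0.9659); cell (5,5); t to first gridline: x 3.0523, y 0.8593 (then +3.8637 / +1.0353)
    (5,4) via y @ 0.8593
    (5,3) via y @ 1.8946
    (5,2) via y @ 2.9298
    (6,2) via x @ 3.0523  # hit
  → r_2 = 3.0523
beam 3: φ=-45°, α=330°
  direction (0.8660, -0.5000); cell (5,5); t to first gridline: x 0.9122, y 1.6600 (then +1.1547 / +2.0000)
    (6,5) via x @ 0.9122  # hit
  → r_3 = 0.9122
beam 4: φ=0°, α=15°
  direction (0.9659, 0.2588); cell (5,5); t to first gridline: x 0.8179, y 0.6568 (then +1.0353 / +3.8637)
    (5,6) via y @ 0.6568
    (6,6) via x @ 0.8179  # hit
  → r_4 = 0.8179
beam 5: φ=45°, α=60°
  direction (0.5000, 0.8660); cell (5,5); t to first gridline: x 1.5800, y 0.1963 (then +2.0000 / +1.1547)
    (5,6) via y @ 0.1963
    (5,7) via y @ 1.3510
    (6,7) via x @ 1.5800  # hit
  → r_5 = 1.5800
beam 6: φ=90°, α=105°
  direction (-0.2588, 0.9659); cell (5,5); t to first gridline: x 0.8114, y 0.1760 (then +3.8637 / +1.0353)
    (5,6) via y @ 0.1760
    (4,6) via x @ 0.8114  # hit
  → r_6 = 0.8114
beam 7: φ=135°, α=150°
  direction (-0.8660, 0.5000); cell (5,5); t to first gridline: x 0.2425, y 0.3400 (then +1.1547 / +2.0000)
    (4,5) via x @ 0.2425
    (4,6) via y @ 0.3400  # hit
  → r_7 = 0.3400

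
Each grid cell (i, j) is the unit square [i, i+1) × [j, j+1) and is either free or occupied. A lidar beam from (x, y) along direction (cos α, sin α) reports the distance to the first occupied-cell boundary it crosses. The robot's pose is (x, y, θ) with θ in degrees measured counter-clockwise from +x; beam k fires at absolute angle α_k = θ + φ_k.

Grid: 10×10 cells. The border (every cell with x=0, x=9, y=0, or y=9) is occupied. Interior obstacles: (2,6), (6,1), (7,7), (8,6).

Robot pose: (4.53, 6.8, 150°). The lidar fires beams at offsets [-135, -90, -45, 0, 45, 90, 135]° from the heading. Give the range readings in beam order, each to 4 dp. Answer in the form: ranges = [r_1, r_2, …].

beam 1: φ=-135°, α=15°
  dir = (cos 15°, sin 15°) = (0.9659, 0.2588); from cell (4,6)
  next x-line at t=0.4866, next y-line at t=0.7727; Δt_x=1.0353, Δt_y=3.8637
    x: enter (5,6) at t=0.4866
    y: enter (5,7) at t=0.7727
    x: enter (6,7) at t=1.5219
    x: enter (7,7) at t=2.5571 ← occupied
  → r_1 = 2.5571
beam 2: φ=-90°, α=60°
  dir = (cos 60°, sin 60°) = (0.5000, 0.8660); from cell (4,6)
  next x-line at t=0.9400, next y-line at t=0.2309; Δt_x=2.0000, Δt_y=1.1547
    y: enter (4,7) at t=0.2309
    x: enter (5,7) at t=0.9400
    y: enter (5,8) at t=1.3856
    y: enter (5,9) at t=2.5403 ← occupied
  → r_2 = 2.5403
beam 3: φ=-45°, α=105°
  dir = (cos 105°, sin 105°) = (-0.2588, 0.9659); from cell (4,6)
  next x-line at t=2.0478, next y-line at t=0.2071; Δt_x=3.8637, Δt_y=1.0353
    y: enter (4,7) at t=0.2071
    y: enter (4,8) at t=1.2423
    x: enter (3,8) at t=2.0478
    y: enter (3,9) at t=2.2776 ← occupied
  → r_3 = 2.2776
beam 4: φ=0°, α=150°
  dir = (cos 150°, sin 150°) = (-0.8660, 0.5000); from cell (4,6)
  next x-line at t=0.6120, next y-line at t=0.4000; Δt_x=1.1547, Δt_y=2.0000
    y: enter (4,7) at t=0.4000
    x: enter (3,7) at t=0.6120
    x: enter (2,7) at t=1.7667
    y: enter (2,8) at t=2.4000
    x: enter (1,8) at t=2.9214
    x: enter (0,8) at t=4.0761 ← occupied
  → r_4 = 4.0761
beam 5: φ=45°, α=195°
  dir = (cos 195°, sin 195°) = (-0.9659, -0.2588); from cell (4,6)
  next x-line at t=0.5487, next y-line at t=3.0910; Δt_x=1.0353, Δt_y=3.8637
    x: enter (3,6) at t=0.5487
    x: enter (2,6) at t=1.5840 ← occupied
  → r_5 = 1.5840
beam 6: φ=90°, α=240°
  dir = (cos 240°, sin 240°) = (-0.5000, -0.8660); from cell (4,6)
  next x-line at t=1.0600, next y-line at t=0.9238; Δt_x=2.0000, Δt_y=1.1547
    y: enter (4,5) at t=0.9238
    x: enter (3,5) at t=1.0600
    y: enter (3,4) at t=2.0785
    x: enter (2,4) at t=3.0600
    y: enter (2,3) at t=3.2332
    y: enter (2,2) at t=4.3879
    x: enter (1,2) at t=5.0600
    y: enter (1,1) at t=5.5426
    y: enter (1,0) at t=6.6973 ← occupied
  → r_6 = 6.6973
beam 7: φ=135°, α=285°
  dir = (cos 285°, sin 285°) = (0.2588, -0.9659); from cell (4,6)
  next x-line at t=1.8159, next y-line at t=0.8282; Δt_x=3.8637, Δt_y=1.0353
    y: enter (4,5) at t=0.8282
    x: enter (5,5) at t=1.8159
    y: enter (5,4) at t=1.8635
    y: enter (5,3) at t=2.8988
    y: enter (5,2) at t=3.9340
    y: enter (5,1) at t=4.9693
    x: enter (6,1) at t=5.6796 ← occupied
  → r_7 = 5.6796

ranges = [2.5571, 2.5403, 2.2776, 4.0761, 1.5840, 6.6973, 5.6796]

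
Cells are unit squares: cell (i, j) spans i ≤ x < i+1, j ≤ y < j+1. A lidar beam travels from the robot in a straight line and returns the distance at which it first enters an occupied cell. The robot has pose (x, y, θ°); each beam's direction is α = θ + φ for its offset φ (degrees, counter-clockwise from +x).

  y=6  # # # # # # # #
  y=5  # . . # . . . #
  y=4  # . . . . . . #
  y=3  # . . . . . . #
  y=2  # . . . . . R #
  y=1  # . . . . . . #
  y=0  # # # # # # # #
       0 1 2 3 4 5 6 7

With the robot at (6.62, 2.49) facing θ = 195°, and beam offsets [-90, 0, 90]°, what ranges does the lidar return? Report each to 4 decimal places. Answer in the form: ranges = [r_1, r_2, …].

beam 1: φ=-90°, α=105°
  d=(-0.2588,0.9659)  start (6,2)  tX=2.3955 tY=0.5280  stride 1/|dx|=3.8637 1/|dy|=1.0353
    cross y-line → (6,3), t=0.5280
    cross y-line → (6,4), t=1.5633
    cross x-line → (5,4), t=2.3955
    cross y-line → (5,5), t=2.5985
    cross y-line → (5,6), t=3.6338 (wall)
  → r_1 = 3.6338
beam 2: φ=0°, α=195°
  d=(-0.9659,-0.2588)  start (6,2)  tX=0.6419 tY=1.8932  stride 1/|dx|=1.0353 1/|dy|=3.8637
    cross x-line → (5,2), t=0.6419
    cross x-line → (4,2), t=1.6771
    cross y-line → (4,1), t=1.8932
    cross x-line → (3,1), t=2.7124
    cross x-line → (2,1), t=3.7477
    cross x-line → (1,1), t=4.7830
    cross y-line → (1,0), t=5.7569 (wall)
  → r_2 = 5.7569
beam 3: φ=90°, α=285°
  d=(0.2588,-0.9659)  start (6,2)  tX=1.4682 tY=0.5073  stride 1/|dx|=3.8637 1/|dy|=1.0353
    cross y-line → (6,1), t=0.5073
    cross x-line → (7,1), t=1.4682 (wall)
  → r_3 = 1.4682

ranges = [3.6338, 5.7569, 1.4682]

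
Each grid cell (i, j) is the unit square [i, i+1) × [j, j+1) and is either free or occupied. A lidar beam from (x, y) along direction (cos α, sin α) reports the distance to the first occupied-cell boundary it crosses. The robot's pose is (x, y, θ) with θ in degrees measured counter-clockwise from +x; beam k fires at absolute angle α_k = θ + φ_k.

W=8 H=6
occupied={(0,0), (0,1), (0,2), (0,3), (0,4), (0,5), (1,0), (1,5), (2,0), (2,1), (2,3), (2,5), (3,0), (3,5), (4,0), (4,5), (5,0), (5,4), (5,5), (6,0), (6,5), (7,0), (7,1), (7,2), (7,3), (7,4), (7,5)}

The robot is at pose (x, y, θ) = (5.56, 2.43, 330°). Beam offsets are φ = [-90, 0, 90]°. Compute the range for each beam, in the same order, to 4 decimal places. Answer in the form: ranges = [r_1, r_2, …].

beam 1: φ=-90°, α=240°
  cosα=-0.5000 sinα=-0.8660 | (5,2) | tMaxX 1.1200 tMaxY 0.4965 | tΔX 2.0000 tΔY 1.1547
    t=0.4965 [y] (5,1)
    t=1.1200 [x] (4,1)
    t=1.6512 [y] (4,0) — stop
  → r_1 = 1.6512
beam 2: φ=0°, α=330°
  cosα=0.8660 sinα=-0.5000 | (5,2) | tMaxX 0.5081 tMaxY 0.8600 | tΔX 1.1547 tΔY 2.0000
    t=0.5081 [x] (6,2)
    t=0.8600 [y] (6,1)
    t=1.6628 [x] (7,1) — stop
  → r_2 = 1.6628
beam 3: φ=90°, α=60°
  cosα=0.5000 sinα=0.8660 | (5,2) | tMaxX 0.8800 tMaxY 0.6582 | tΔX 2.0000 tΔY 1.1547
    t=0.6582 [y] (5,3)
    t=0.8800 [x] (6,3)
    t=1.8129 [y] (6,4)
    t=2.8800 [x] (7,4) — stop
  → r_3 = 2.8800

ranges = [1.6512, 1.6628, 2.8800]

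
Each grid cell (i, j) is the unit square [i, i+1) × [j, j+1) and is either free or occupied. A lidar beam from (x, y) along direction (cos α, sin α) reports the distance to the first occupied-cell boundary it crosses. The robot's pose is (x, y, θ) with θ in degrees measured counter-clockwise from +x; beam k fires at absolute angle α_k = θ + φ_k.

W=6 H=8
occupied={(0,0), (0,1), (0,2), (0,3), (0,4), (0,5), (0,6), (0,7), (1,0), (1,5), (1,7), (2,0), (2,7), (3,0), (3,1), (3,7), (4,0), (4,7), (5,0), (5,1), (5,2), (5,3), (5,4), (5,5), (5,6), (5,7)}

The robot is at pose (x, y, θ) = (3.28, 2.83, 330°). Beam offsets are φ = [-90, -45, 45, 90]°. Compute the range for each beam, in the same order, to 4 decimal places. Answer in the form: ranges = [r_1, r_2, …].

ranges = [2.1131, 0.8593, 1.7807, 3.4400]

beam 1: φ=-90°, α=240°
  dir = (cos 240°, sin 240°) = (-0.5000, -0.8660); from cell (3,2)
  next x-line at t=0.5600, next y-line at t=0.9584; Δt_x=2.0000, Δt_y=1.1547
    x: enter (2,2) at t=0.5600
    y: enter (2,1) at t=0.9584
    y: enter (2,0) at t=2.1131 ← occupied
  → r_1 = 2.1131
beam 2: φ=-45°, α=285°
  dir = (cos 285°, sin 285°) = (0.2588, -0.9659); from cell (3,2)
  next x-line at t=2.7819, next y-line at t=0.8593; Δt_x=3.8637, Δt_y=1.0353
    y: enter (3,1) at t=0.8593 ← occupied
  → r_2 = 0.8593
beam 3: φ=45°, α=15°
  dir = (cos 15°, sin 15°) = (0.9659, 0.2588); from cell (3,2)
  next x-line at t=0.7454, next y-line at t=0.6568; Δt_x=1.0353, Δt_y=3.8637
    y: enter (3,3) at t=0.6568
    x: enter (4,3) at t=0.7454
    x: enter (5,3) at t=1.7807 ← occupied
  → r_3 = 1.7807
beam 4: φ=90°, α=60°
  dir = (cos 60°, sin 60°) = (0.5000, 0.8660); from cell (3,2)
  next x-line at t=1.4400, next y-line at t=0.1963; Δt_x=2.0000, Δt_y=1.1547
    y: enter (3,3) at t=0.1963
    y: enter (3,4) at t=1.3510
    x: enter (4,4) at t=1.4400
    y: enter (4,5) at t=2.5057
    x: enter (5,5) at t=3.4400 ← occupied
  → r_4 = 3.4400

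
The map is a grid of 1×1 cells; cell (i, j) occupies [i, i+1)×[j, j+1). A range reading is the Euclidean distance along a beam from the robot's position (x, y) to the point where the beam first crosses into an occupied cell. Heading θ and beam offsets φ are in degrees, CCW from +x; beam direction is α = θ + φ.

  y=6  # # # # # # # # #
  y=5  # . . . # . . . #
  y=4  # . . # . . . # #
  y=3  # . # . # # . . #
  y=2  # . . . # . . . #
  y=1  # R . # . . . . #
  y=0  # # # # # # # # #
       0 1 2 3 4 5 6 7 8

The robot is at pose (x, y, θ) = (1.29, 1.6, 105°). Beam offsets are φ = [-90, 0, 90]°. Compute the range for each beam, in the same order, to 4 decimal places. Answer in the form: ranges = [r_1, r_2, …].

beam 1: φ=-90°, α=15°
  dir = (cos 15°, sin 15°) = (0.9659, 0.2588); from cell (1,1)
  next x-line at t=0.7350, next y-line at t=1.5455; Δt_x=1.0353, Δt_y=3.8637
    x: enter (2,1) at t=0.7350
    y: enter (2,2) at t=1.5455
    x: enter (3,2) at t=1.7703
    x: enter (4,2) at t=2.8056 ← occupied
  → r_1 = 2.8056
beam 2: φ=0°, α=105°
  dir = (cos 105°, sin 105°) = (-0.2588, 0.9659); from cell (1,1)
  next x-line at t=1.1205, next y-line at t=0.4141; Δt_x=3.8637, Δt_y=1.0353
    y: enter (1,2) at t=0.4141
    x: enter (0,2) at t=1.1205 ← occupied
  → r_2 = 1.1205
beam 3: φ=90°, α=195°
  dir = (cos 195°, sin 195°) = (-0.9659, -0.2588); from cell (1,1)
  next x-line at t=0.3002, next y-line at t=2.3182; Δt_x=1.0353, Δt_y=3.8637
    x: enter (0,1) at t=0.3002 ← occupied
  → r_3 = 0.3002

ranges = [2.8056, 1.1205, 0.3002]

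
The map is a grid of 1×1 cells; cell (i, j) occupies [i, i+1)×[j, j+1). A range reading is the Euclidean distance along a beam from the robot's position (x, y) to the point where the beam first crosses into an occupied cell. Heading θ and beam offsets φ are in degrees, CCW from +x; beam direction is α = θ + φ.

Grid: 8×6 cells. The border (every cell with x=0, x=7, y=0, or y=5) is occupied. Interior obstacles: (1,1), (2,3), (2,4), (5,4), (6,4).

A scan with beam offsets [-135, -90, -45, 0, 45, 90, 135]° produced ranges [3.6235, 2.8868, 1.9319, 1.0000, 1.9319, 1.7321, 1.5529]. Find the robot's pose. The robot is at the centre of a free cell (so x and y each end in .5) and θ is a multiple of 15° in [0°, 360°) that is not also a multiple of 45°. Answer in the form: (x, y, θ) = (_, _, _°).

Enumerate (i+0.5, j+0.5, θ) over the 19 free cells and 16 admissible headings. For each, cast all 7 beams and compare to the given ranges.
  (3.5, 2.5, 210°): beam 1 = 2.5882 ≠ 3.6235 ✗
  (1.5, 2.5, 345°): beam 1 = 0.5774 ≠ 3.6235 ✗
  (5.5, 1.5, 345°): beam 1 = 1.0000 ≠ 3.6235 ✗
  (1.5, 2.5, 105°): beam 1 = 3.0000 ≠ 3.6235 ✗
  …
  (3.5, 2.5, 150°): r_1=3.6235, r_2=2.8868, r_3=1.9319, r_4=1.0000, r_5=1.9319, r_6=1.7321, r_7=1.5529 — all match ✓
No second candidate reproduces the full scan.

(x, y, θ) = (3.5, 2.5, 150°)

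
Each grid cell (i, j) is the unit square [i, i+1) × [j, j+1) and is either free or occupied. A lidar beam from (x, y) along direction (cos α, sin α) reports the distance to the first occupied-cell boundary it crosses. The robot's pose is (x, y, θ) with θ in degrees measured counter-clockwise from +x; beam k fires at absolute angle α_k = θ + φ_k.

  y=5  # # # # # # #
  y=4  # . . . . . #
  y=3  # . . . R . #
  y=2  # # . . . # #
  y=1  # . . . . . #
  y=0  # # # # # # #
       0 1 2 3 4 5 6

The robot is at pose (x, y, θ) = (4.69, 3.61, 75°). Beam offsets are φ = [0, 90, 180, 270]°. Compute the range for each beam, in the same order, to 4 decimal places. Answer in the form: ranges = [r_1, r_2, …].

ranges = [1.4390, 3.8202, 2.7021, 1.3562]

beam 1: φ=0°, α=75°
  direction (0.2588, 0.9659); cell (4,3); t to first gridline: x 1.1977, y 0.4038 (then +3.8637 / +1.0353)
    (4,4) via y @ 0.4038
    (5,4) via x @ 1.1977
    (5,5) via y @ 1.4390  # hit
  → r_1 = 1.4390
beam 2: φ=90°, α=165°
  direction (-0.9659, 0.2588); cell (4,3); t to first gridline: x 0.7143, y 1.5068 (then +1.0353 / +3.8637)
    (3,3) via x @ 0.7143
    (3,4) via y @ 1.5068
    (2,4) via x @ 1.7496
    (1,4) via x @ 2.7849
    (0,4) via x @ 3.8202  # hit
  → r_2 = 3.8202
beam 3: φ=180°, α=255°
  direction (-0.2588, -0.9659); cell (4,3); t to first gridline: x 2.6660, y 0.6315 (then +3.8637 / +1.0353)
    (4,2) via y @ 0.6315
    (4,1) via y @ 1.6668
    (3,1) via x @ 2.6660
    (3,0) via y @ 2.7021  # hit
  → r_3 = 2.7021
beam 4: φ=270°, α=345°
  direction (0.9659, -0.2588); cell (4,3); t to first gridline: x 0.3209, y 2.3569 (then +1.0353 / +3.8637)
    (5,3) via x @ 0.3209
    (6,3) via x @ 1.3562  # hit
  → r_4 = 1.3562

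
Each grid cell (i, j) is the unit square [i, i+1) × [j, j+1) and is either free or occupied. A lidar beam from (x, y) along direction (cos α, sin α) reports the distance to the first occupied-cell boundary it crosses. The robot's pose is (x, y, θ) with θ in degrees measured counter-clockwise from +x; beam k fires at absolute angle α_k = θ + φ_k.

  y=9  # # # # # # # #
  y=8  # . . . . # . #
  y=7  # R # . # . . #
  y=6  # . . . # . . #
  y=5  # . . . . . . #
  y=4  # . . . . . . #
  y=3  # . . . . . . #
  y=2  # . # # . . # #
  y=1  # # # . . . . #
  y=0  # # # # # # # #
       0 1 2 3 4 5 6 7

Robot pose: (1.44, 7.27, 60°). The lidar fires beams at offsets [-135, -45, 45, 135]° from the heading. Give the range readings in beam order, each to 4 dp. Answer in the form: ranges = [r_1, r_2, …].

ranges = [4.4206, 0.5798, 1.7000, 0.4555]

beam 1: φ=-135°, α=285°
  cosα=0.2588 sinα=-0.9659 | (1,7) | tMaxX 2.1637 tMaxY 0.2795 | tΔX 3.8637 tΔY 1.0353
    t=0.2795 [y] (1,6)
    t=1.3148 [y] (1,5)
    t=2.1637 [x] (2,5)
    t=2.3501 [y] (2,4)
    t=3.3854 [y] (2,3)
    t=4.4206 [y] (2,2) — stop
  → r_1 = 4.4206
beam 2: φ=-45°, α=15°
  cosα=0.9659 sinα=0.2588 | (1,7) | tMaxX 0.5798 tMaxY 2.8205 | tΔX 1.0353 tΔY 3.8637
    t=0.5798 [x] (2,7) — stop
  → r_2 = 0.5798
beam 3: φ=45°, α=105°
  cosα=-0.2588 sinα=0.9659 | (1,7) | tMaxX 1.7000 tMaxY 0.7558 | tΔX 3.8637 tΔY 1.0353
    t=0.7558 [y] (1,8)
    t=1.7000 [x] (0,8) — stop
  → r_3 = 1.7000
beam 4: φ=135°, α=195°
  cosα=-0.9659 sinα=-0.2588 | (1,7) | tMaxX 0.4555 tMaxY 1.0432 | tΔX 1.0353 tΔY 3.8637
    t=0.4555 [x] (0,7) — stop
  → r_4 = 0.4555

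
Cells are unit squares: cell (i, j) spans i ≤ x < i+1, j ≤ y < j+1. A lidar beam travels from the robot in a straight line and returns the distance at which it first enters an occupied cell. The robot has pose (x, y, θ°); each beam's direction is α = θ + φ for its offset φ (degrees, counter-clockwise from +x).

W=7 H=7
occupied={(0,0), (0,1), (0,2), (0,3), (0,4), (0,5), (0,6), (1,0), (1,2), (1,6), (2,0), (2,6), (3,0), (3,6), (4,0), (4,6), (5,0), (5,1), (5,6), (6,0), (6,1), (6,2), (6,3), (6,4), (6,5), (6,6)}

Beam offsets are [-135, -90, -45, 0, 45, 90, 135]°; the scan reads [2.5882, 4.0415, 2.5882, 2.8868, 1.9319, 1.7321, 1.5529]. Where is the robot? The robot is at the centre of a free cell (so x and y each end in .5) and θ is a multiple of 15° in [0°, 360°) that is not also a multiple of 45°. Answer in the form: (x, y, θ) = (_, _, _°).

(x, y, θ) = (4.5, 3.5, 240°)

The pose lattice has 23·16 = 368 candidates. Test each by forward raycasting.
  (5.5, 3.5, 75°): beam 1 = 1.0000 ≠ 2.5882 ✗
  (1.5, 1.5, 75°): beam 1 = 0.5774 ≠ 2.5882 ✗
  (5.5, 5.5, 15°): beam 1 = 5.1962 ≠ 2.5882 ✗
  …
  (4.5, 3.5, 240°): r_1=2.5882, r_2=4.0415, r_3=2.5882, r_4=2.8868, r_5=1.9319, r_6=1.7321, r_7=1.5529 — all match ✓
Only this pose fits every beam.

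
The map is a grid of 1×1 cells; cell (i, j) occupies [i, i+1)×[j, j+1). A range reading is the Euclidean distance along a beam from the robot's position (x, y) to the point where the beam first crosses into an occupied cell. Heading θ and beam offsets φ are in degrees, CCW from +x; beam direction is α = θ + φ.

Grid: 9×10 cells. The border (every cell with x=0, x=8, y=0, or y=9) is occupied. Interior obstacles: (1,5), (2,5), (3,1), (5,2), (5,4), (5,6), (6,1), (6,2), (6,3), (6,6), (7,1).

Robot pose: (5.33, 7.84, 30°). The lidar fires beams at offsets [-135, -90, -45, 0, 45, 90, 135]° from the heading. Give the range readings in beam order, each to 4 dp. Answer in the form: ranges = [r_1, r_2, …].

beam 1: φ=-135°, α=255°
  cosα=-0.2588 sinα=-0.9659 | (5,7) | tMaxX 1.2750 tMaxY 0.8696 | tΔX 3.8637 tΔY 1.0353
    t=0.8696 [y] (5,6) — stop
  → r_1 = 0.8696
beam 2: φ=-90°, α=300°
  cosα=0.5000 sinα=-0.8660 | (5,7) | tMaxX 1.3400 tMaxY 0.9699 | tΔX 2.0000 tΔY 1.1547
    t=0.9699 [y] (5,6) — stop
  → r_2 = 0.9699
beam 3: φ=-45°, α=345°
  cosα=0.9659 sinα=-0.2588 | (5,7) | tMaxX 0.6936 tMaxY 3.2455 | tΔX 1.0353 tΔY 3.8637
    t=0.6936 [x] (6,7)
    t=1.7289 [x] (7,7)
    t=2.7642 [x] (8,7) — stop
  → r_3 = 2.7642
beam 4: φ=0°, α=30°
  cosα=0.8660 sinα=0.5000 | (5,7) | tMaxX 0.7736 tMaxY 0.3200 | tΔX 1.1547 tΔY 2.0000
    t=0.3200 [y] (5,8)
    t=0.7736 [x] (6,8)
    t=1.9283 [x] (7,8)
    t=2.3200 [y] (7,9) — stop
  → r_4 = 2.3200
beam 5: φ=45°, α=75°
  cosα=0.2588 sinα=0.9659 | (5,7) | tMaxX 2.5887 tMaxY 0.1656 | tΔX 3.8637 tΔY 1.0353
    t=0.1656 [y] (5,8)
    t=1.2009 [y] (5,9) — stop
  → r_5 = 1.2009
beam 6: φ=90°, α=120°
  cosα=-0.5000 sinα=0.8660 | (5,7) | tMaxX 0.6600 tMaxY 0.1848 | tΔX 2.0000 tΔY 1.1547
    t=0.1848 [y] (5,8)
    t=0.6600 [x] (4,8)
    t=1.3395 [y] (4,9) — stop
  → r_6 = 1.3395
beam 7: φ=135°, α=165°
  cosα=-0.9659 sinα=0.2588 | (5,7) | tMaxX 0.3416 tMaxY 0.6182 | tΔX 1.0353 tΔY 3.8637
    t=0.3416 [x] (4,7)
    t=0.6182 [y] (4,8)
    t=1.3769 [x] (3,8)
    t=2.4122 [x] (2,8)
    t=3.4475 [x] (1,8)
    t=4.4819 [y] (1,9) — stop
  → r_7 = 4.4819

ranges = [0.8696, 0.9699, 2.7642, 2.3200, 1.2009, 1.3395, 4.4819]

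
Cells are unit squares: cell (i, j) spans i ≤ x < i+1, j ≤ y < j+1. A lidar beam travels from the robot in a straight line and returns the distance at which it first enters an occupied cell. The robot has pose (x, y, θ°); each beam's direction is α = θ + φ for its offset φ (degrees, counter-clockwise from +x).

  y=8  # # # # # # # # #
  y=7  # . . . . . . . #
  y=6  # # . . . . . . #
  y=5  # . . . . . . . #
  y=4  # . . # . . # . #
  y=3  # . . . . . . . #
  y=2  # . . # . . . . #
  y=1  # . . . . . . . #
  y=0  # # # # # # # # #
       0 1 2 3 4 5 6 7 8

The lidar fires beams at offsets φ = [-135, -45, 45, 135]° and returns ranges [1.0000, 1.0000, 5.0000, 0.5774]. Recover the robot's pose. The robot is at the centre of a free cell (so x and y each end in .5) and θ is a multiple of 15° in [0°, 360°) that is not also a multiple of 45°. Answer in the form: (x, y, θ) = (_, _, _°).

(x, y, θ) = (2.5, 7.5, 285°)

The pose lattice has 45·16 = 720 candidates. Test each by forward raycasting.
  (4.5, 1.5, 15°): beam 1 = 0.5774 ≠ 1.0000 ✗
  (3.5, 5.5, 345°): beam 1 = 2.8868 ≠ 1.0000 ✗
  (3.5, 5.5, 60°): beam 1 = 0.5176 ≠ 1.0000 ✗
  (2.5, 1.5, 150°): beam 1 = 5.6940 ≠ 1.0000 ✗
  …
  (2.5, 7.5, 285°): r_1=1.0000, r_2=1.0000, r_3=5.0000, r_4=0.5774 — all match ✓
Only this pose fits every beam.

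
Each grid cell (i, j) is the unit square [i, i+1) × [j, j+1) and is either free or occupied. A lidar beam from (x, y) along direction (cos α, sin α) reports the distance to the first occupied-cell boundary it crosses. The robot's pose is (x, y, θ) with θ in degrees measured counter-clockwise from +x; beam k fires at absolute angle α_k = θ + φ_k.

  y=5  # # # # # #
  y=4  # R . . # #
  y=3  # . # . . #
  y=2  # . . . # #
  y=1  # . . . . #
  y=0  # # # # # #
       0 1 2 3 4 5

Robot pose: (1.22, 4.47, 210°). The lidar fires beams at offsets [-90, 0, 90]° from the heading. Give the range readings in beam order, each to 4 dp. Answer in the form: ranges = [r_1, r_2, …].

beam 1: φ=-90°, α=120°
  cosα=-0.5000 sinα=0.8660 | (1,4) | tMaxX 0.4400 tMaxY 0.6120 | tΔX 2.0000 tΔY 1.1547
    t=0.4400 [x] (0,4) — stop
  → r_1 = 0.4400
beam 2: φ=0°, α=210°
  cosα=-0.8660 sinα=-0.5000 | (1,4) | tMaxX 0.2540 tMaxY 0.9400 | tΔX 1.1547 tΔY 2.0000
    t=0.2540 [x] (0,4) — stop
  → r_2 = 0.2540
beam 3: φ=90°, α=300°
  cosα=0.5000 sinα=-0.8660 | (1,4) | tMaxX 1.5600 tMaxY 0.5427 | tΔX 2.0000 tΔY 1.1547
    t=0.5427 [y] (1,3)
    t=1.5600 [x] (2,3) — stop
  → r_3 = 1.5600

ranges = [0.4400, 0.2540, 1.5600]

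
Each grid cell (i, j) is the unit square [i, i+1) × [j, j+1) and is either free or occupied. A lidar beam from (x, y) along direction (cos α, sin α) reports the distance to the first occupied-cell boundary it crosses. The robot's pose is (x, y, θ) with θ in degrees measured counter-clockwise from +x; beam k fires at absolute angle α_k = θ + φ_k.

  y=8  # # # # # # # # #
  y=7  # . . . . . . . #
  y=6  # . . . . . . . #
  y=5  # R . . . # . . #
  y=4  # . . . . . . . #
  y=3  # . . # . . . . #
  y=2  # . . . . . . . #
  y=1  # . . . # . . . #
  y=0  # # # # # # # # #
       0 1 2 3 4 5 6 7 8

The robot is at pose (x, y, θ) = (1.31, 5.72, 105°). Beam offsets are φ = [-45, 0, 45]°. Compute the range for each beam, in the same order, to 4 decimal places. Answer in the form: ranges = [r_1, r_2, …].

ranges = [2.6327, 1.1977, 0.3580]

beam 1: φ=-45°, α=60°
  cosα=0.5000 sinα=0.8660 | (1,5) | tMaxX 1.3800 tMaxY 0.3233 | tΔX 2.0000 tΔY 1.1547
    t=0.3233 [y] (1,6)
    t=1.3800 [x] (2,6)
    t=1.4780 [y] (2,7)
    t=2.6327 [y] (2,8) — stop
  → r_1 = 2.6327
beam 2: φ=0°, α=105°
  cosα=-0.2588 sinα=0.9659 | (1,5) | tMaxX 1.1977 tMaxY 0.2899 | tΔX 3.8637 tΔY 1.0353
    t=0.2899 [y] (1,6)
    t=1.1977 [x] (0,6) — stop
  → r_2 = 1.1977
beam 3: φ=45°, α=150°
  cosα=-0.8660 sinα=0.5000 | (1,5) | tMaxX 0.3580 tMaxY 0.5600 | tΔX 1.1547 tΔY 2.0000
    t=0.3580 [x] (0,5) — stop
  → r_3 = 0.3580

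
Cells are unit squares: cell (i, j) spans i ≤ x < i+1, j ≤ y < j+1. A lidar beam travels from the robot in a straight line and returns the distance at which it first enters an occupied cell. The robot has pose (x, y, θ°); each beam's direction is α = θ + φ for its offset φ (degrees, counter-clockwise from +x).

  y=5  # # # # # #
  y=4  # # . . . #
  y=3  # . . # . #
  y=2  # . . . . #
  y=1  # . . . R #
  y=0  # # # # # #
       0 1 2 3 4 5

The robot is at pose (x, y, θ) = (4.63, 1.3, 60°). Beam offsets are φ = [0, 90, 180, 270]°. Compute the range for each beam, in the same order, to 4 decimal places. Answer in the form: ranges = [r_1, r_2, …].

beam 1: φ=0°, α=60°
  d=(0.5000,0.8660)  start (4,1)  tX=0.7400 tY=0.8083  stride 1/|dx|=2.0000 1/|dy|=1.1547
    cross x-line → (5,1), t=0.7400 (wall)
  → r_1 = 0.7400
beam 2: φ=90°, α=150°
  d=(-0.8660,0.5000)  start (4,1)  tX=0.7275 tY=1.4000  stride 1/|dx|=1.1547 1/|dy|=2.0000
    cross x-line → (3,1), t=0.7275
    cross y-line → (3,2), t=1.4000
    cross x-line → (2,2), t=1.8822
    cross x-line → (1,2), t=3.0369
    cross y-line → (1,3), t=3.4000
    cross x-line → (0,3), t=4.1916 (wall)
  → r_2 = 4.1916
beam 3: φ=180°, α=240°
  d=(-0.5000,-0.8660)  start (4,1)  tX=1.2600 tY=0.3464  stride 1/|dx|=2.0000 1/|dy|=1.1547
    cross y-line → (4,0), t=0.3464 (wall)
  → r_3 = 0.3464
beam 4: φ=270°, α=330°
  d=(0.8660,-0.5000)  start (4,1)  tX=0.4272 tY=0.6000  stride 1/|dx|=1.1547 1/|dy|=2.0000
    cross x-line → (5,1), t=0.4272 (wall)
  → r_4 = 0.4272

ranges = [0.7400, 4.1916, 0.3464, 0.4272]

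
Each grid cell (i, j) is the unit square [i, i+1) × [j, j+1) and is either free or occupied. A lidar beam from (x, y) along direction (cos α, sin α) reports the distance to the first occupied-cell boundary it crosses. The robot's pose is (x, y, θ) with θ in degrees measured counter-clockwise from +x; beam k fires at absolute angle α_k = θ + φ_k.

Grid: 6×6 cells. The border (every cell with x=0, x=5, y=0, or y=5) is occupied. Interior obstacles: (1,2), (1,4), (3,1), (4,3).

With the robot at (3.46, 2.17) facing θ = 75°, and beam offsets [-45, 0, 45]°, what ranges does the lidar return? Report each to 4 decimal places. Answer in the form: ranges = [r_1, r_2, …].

beam 1: φ=-45°, α=30°
  d=(0.8660,0.5000)  start (3,2)  tX=0.6235 tY=1.6600  stride 1/|dx|=1.1547 1/|dy|=2.0000
    cross x-line → (4,2), t=0.6235
    cross y-line → (4,3), t=1.6600 (wall)
  → r_1 = 1.6600
beam 2: φ=0°, α=75°
  d=(0.2588,0.9659)  start (3,2)  tX=2.0864 tY=0.8593  stride 1/|dx|=3.8637 1/|dy|=1.0353
    cross y-line → (3,3), t=0.8593
    cross y-line → (3,4), t=1.8946
    cross x-line → (4,4), t=2.0864
    cross y-line → (4,5), t=2.9298 (wall)
  → r_2 = 2.9298
beam 3: φ=45°, α=120°
  d=(-0.5000,0.8660)  start (3,2)  tX=0.9200 tY=0.9584  stride 1/|dx|=2.0000 1/|dy|=1.1547
    cross x-line → (2,2), t=0.9200
    cross y-line → (2,3), t=0.9584
    cross y-line → (2,4), t=2.1131
    cross x-line → (1,4), t=2.9200 (wall)
  → r_3 = 2.9200

ranges = [1.6600, 2.9298, 2.9200]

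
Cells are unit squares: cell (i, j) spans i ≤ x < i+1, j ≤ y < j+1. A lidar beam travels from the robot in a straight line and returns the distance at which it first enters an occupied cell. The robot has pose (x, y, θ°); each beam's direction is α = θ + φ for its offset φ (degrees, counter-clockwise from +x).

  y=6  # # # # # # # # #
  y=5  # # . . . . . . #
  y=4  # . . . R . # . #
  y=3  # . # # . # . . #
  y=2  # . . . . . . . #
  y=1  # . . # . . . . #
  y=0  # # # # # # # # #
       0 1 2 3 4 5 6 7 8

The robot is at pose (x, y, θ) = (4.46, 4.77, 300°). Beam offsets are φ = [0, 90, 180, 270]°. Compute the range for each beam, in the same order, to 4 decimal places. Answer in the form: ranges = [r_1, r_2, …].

ranges = [1.0800, 2.4600, 1.4203, 1.5400]

beam 1: φ=0°, α=300°
  cosα=0.5000 sinα=-0.8660 | (4,4) | tMaxX 1.0800 tMaxY 0.8891 | tΔX 2.0000 tΔY 1.1547
    t=0.8891 [y] (4,3)
    t=1.0800 [x] (5,3) — stop
  → r_1 = 1.0800
beam 2: φ=90°, α=30°
  cosα=0.8660 sinα=0.5000 | (4,4) | tMaxX 0.6235 tMaxY 0.4600 | tΔX 1.1547 tΔY 2.0000
    t=0.4600 [y] (4,5)
    t=0.6235 [x] (5,5)
    t=1.7782 [x] (6,5)
    t=2.4600 [y] (6,6) — stop
  → r_2 = 2.4600
beam 3: φ=180°, α=120°
  cosα=-0.5000 sinα=0.8660 | (4,4) | tMaxX 0.9200 tMaxY 0.2656 | tΔX 2.0000 tΔY 1.1547
    t=0.2656 [y] (4,5)
    t=0.9200 [x] (3,5)
    t=1.4203 [y] (3,6) — stop
  → r_3 = 1.4203
beam 4: φ=270°, α=210°
  cosα=-0.8660 sinα=-0.5000 | (4,4) | tMaxX 0.5312 tMaxY 1.5400 | tΔX 1.1547 tΔY 2.0000
    t=0.5312 [x] (3,4)
    t=1.5400 [y] (3,3) — stop
  → r_4 = 1.5400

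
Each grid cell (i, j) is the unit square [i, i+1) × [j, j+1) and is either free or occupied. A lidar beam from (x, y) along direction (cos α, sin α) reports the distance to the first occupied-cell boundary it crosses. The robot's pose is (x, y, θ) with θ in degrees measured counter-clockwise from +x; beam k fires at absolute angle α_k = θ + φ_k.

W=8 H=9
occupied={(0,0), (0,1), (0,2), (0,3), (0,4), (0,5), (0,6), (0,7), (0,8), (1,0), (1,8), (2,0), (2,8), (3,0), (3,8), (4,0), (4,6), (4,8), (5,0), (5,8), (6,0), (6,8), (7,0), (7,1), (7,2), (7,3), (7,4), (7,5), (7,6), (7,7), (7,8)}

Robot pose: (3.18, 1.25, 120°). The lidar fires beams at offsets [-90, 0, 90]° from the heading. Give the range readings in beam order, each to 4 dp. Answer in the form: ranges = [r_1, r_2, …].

ranges = [4.4110, 4.3600, 0.5000]

beam 1: φ=-90°, α=30°
  cosα=0.8660 sinα=0.5000 | (3,1) | tMaxX 0.9469 tMaxY 1.5000 | tΔX 1.1547 tΔY 2.0000
    t=0.9469 [x] (4,1)
    t=1.5000 [y] (4,2)
    t=2.1016 [x] (5,2)
    t=3.2563 [x] (6,2)
    t=3.5000 [y] (6,3)
    t=4.4110 [x] (7,3) — stop
  → r_1 = 4.4110
beam 2: φ=0°, α=120°
  cosα=-0.5000 sinα=0.8660 | (3,1) | tMaxX 0.3600 tMaxY 0.8660 | tΔX 2.0000 tΔY 1.1547
    t=0.3600 [x] (2,1)
    t=0.8660 [y] (2,2)
    t=2.0207 [y] (2,3)
    t=2.3600 [x] (1,3)
    t=3.1754 [y] (1,4)
    t=4.3301 [y] (1,5)
    t=4.3600 [x] (0,5) — stop
  → r_2 = 4.3600
beam 3: φ=90°, α=210°
  cosα=-0.8660 sinα=-0.5000 | (3,1) | tMaxX 0.2078 tMaxY 0.5000 | tΔX 1.1547 tΔY 2.0000
    t=0.2078 [x] (2,1)
    t=0.5000 [y] (2,0) — stop
  → r_3 = 0.5000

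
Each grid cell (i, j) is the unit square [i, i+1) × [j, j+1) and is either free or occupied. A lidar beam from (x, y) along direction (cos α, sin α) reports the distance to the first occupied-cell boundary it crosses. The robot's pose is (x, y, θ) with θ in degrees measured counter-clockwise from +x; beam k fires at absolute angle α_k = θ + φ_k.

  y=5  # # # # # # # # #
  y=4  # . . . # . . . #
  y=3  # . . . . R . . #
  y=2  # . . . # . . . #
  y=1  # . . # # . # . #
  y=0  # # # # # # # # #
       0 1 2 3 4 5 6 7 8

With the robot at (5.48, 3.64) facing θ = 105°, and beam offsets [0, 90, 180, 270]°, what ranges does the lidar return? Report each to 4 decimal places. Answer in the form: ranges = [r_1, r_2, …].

beam 1: φ=0°, α=105°
  direction (-0.2588, 0.9659); cell (5,3); t to first gridline: x 1.8546, y 0.3727 (then +3.8637 / +1.0353)
    (5,4) via y @ 0.3727
    (5,5) via y @ 1.4080  # hit
  → r_1 = 1.4080
beam 2: φ=90°, α=195°
  direction (-0.9659, -0.2588); cell (5,3); t to first gridline: x 0.4969, y 2.4728 (then +1.0353 / +3.8637)
    (4,3) via x @ 0.4969
    (3,3) via x @ 1.5322
    (3,2) via y @ 2.4728
    (2,2) via x @ 2.5675
    (1,2) via x @ 3.6028
    (0,2) via x @ 4.6380  # hit
  → r_2 = 4.6380
beam 3: φ=180°, α=285°
  direction (0.2588, -0.9659); cell (5,3); t to first gridline: x 2.0091, y 0.6626 (then +3.8637 / +1.0353)
    (5,2) via y @ 0.6626
    (5,1) via y @ 1.6979
    (6,1) via x @ 2.0091  # hit
  → r_3 = 2.0091
beam 4: φ=270°, α=15°
  direction (0.9659, 0.2588); cell (5,3); t to first gridline: x 0.5383, y 1.3909 (then +1.0353 / +3.8637)
    (6,3) via x @ 0.5383
    (6,4) via y @ 1.3909
    (7,4) via x @ 1.5736
    (8,4) via x @ 2.6089  # hit
  → r_4 = 2.6089

ranges = [1.4080, 4.6380, 2.0091, 2.6089]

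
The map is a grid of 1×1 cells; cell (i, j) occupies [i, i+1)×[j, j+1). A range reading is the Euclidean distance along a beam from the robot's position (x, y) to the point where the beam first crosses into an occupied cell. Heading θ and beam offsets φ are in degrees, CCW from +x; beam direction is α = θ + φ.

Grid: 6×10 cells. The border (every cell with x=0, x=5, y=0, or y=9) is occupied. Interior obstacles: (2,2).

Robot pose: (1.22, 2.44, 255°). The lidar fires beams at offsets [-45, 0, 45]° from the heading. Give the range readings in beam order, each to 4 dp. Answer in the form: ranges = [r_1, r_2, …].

beam 1: φ=-45°, α=210°
  direction (-0.8660, -0.5000); cell (1,2); t to first gridline: x 0.2540, y 0.8800 (then +1.1547 / +2.0000)
    (0,2) via x @ 0.2540  # hit
  → r_1 = 0.2540
beam 2: φ=0°, α=255°
  direction (-0.2588, -0.9659); cell (1,2); t to first gridline: x 0.8500, y 0.4555 (then +3.8637 / +1.0353)
    (1,1) via y @ 0.4555
    (0,1) via x @ 0.8500  # hit
  → r_2 = 0.8500
beam 3: φ=45°, α=300°
  direction (0.5000, -0.8660); cell (1,2); t to first gridline: x 1.5600, y 0.5081 (then +2.0000 / +1.1547)
    (1,1) via y @ 0.5081
    (2,1) via x @ 1.5600
    (2,0) via y @ 1.6628  # hit
  → r_3 = 1.6628

ranges = [0.2540, 0.8500, 1.6628]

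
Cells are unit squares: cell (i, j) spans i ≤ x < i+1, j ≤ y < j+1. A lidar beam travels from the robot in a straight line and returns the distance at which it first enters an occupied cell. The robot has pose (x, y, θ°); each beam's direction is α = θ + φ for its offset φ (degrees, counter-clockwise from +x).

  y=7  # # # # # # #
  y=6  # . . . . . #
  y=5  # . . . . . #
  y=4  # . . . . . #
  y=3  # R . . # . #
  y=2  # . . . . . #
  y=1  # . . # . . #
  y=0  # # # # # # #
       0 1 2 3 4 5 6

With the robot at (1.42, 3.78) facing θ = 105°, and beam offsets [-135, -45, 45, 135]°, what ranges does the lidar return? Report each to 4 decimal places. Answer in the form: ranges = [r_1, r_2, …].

ranges = [5.2885, 3.7181, 0.4850, 0.8400]

beam 1: φ=-135°, α=330°
  d=(0.8660,-0.5000)  start (1,3)  tX=0.6697 tY=1.5600  stride 1/|dx|=1.1547 1/|dy|=2.0000
    cross x-line → (2,3), t=0.6697
    cross y-line → (2,2), t=1.5600
    cross x-line → (3,2), t=1.8244
    cross x-line → (4,2), t=2.9791
    cross y-line → (4,1), t=3.5600
    cross x-line → (5,1), t=4.1338
    cross x-line → (6,1), t=5.2885 (wall)
  → r_1 = 5.2885
beam 2: φ=-45°, α=60°
  d=(0.5000,0.8660)  start (1,3)  tX=1.1600 tY=0.2540  stride 1/|dx|=2.0000 1/|dy|=1.1547
    cross y-line → (1,4), t=0.2540
    cross x-line → (2,4), t=1.1600
    cross y-line → (2,5), t=1.4087
    cross y-line → (2,6), t=2.5634
    cross x-line → (3,6), t=3.1600
    cross y-line → (3,7), t=3.7181 (wall)
  → r_2 = 3.7181
beam 3: φ=45°, α=150°
  d=(-0.8660,0.5000)  start (1,3)  tX=0.4850 tY=0.4400  stride 1/|dx|=1.1547 1/|dy|=2.0000
    cross y-line → (1,4), t=0.4400
    cross x-line → (0,4), t=0.4850 (wall)
  → r_3 = 0.4850
beam 4: φ=135°, α=240°
  d=(-0.5000,-0.8660)  start (1,3)  tX=0.8400 tY=0.9007  stride 1/|dx|=2.0000 1/|dy|=1.1547
    cross x-line → (0,3), t=0.8400 (wall)
  → r_4 = 0.8400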